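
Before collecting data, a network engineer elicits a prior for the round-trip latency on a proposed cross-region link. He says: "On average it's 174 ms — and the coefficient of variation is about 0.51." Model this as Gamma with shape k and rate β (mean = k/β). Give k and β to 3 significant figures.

k ≈ 3.84, β ≈ 0.0221

For Gamma(k, rate β): mean = k/β, variance = k/β², so CV = 1/√k.
CV = 0.51, hence k = 1/CV² = 3.84.
Then β = k/mean = 3.84/174 = 0.0221.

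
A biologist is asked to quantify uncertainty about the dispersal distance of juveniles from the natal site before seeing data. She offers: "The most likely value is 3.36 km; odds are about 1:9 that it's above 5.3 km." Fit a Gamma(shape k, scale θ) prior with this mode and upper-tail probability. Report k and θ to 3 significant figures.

k ≈ 10, θ ≈ 0.372

Gamma(k,θ) with k>1 has mode (k−1)θ, so θ = 3.36/(k−1).
Need P(X < 5.3) = 0.9 with θ tied to k this way. Start at k = 2, θ = 3.36: P(X<5.3) ≈ 0.468.
Too low — raise k to concentrate. Iterating converges to k ≈ 10.
Then θ = 3.36/(10−1) ≈ 0.372.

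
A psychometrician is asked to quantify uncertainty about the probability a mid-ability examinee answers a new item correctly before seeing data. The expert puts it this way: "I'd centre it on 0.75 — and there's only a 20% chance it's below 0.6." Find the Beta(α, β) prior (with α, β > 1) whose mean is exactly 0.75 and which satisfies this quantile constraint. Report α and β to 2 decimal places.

With mean 0.75 fixed, write α = 0.75s, β = 0.25s where s = α+β.
Need P(θ < 0.6) = 0.2 under Beta(0.75s, 0.25s). Normal approximation: (q−m)/√(m(1−m)/s) ≈ z_{0.2} = -0.842, so s ≈ 0.75·0.25·(-0.842)²/(0.6−0.75)² = 5.9.
At s = 5.9: P(θ<0.6) ≈ 0.186. Adjusting to match 0.2 gives s ≈ 4.97.
So α = 0.75·4.97 ≈ 3.73, β = 0.25·4.97 ≈ 1.24.

α ≈ 3.73, β ≈ 1.24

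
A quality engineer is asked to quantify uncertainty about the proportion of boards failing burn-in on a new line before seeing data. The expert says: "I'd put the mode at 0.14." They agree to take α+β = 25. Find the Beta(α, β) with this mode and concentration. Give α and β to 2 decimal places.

α = 4.22, β = 20.78

For α,β > 1 the Beta mode is (α−1)/(α+β−2). With α+β = 25, the mode is (α−1)/23.
Set (α−1)/23 = 0.14 → α = 1 + 0.14·23 = 4.22.
β = 25 − α = 20.78.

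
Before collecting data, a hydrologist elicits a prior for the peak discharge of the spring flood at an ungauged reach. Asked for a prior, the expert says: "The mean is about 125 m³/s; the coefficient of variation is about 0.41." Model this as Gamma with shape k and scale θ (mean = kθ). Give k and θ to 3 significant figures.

k ≈ 5.95, θ ≈ 21

For Gamma(k, scale θ): mean = kθ, variance = kθ², so CV = 1/√k.
CV = 0.41, hence k = 1/CV² = 5.95.
Then θ = mean/k = 125/5.95 = 21.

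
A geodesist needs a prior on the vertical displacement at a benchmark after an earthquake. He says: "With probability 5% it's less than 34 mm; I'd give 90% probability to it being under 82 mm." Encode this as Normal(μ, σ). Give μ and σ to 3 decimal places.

μ = 60.980, σ = 16.402

For Normal(μ,σ), the p-quantile is μ + z_p·σ. Here z_{0.05} = -1.645, z_{0.9} = 1.282.
So 34 = μ − 1.645σ and 82 = μ + 1.282σ.
Subtracting: σ = (82 − 34)/(1.282 − (-1.645)) = 16.402.
Then μ = 34 − (-1.645)·16.402 = 60.980.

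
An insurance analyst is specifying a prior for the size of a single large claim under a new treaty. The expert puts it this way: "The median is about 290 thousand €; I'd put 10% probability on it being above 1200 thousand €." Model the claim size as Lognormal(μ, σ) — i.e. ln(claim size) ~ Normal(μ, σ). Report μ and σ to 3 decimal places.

μ ≈ 5.670, σ ≈ 1.108

If T ~ Lognormal(μ,σ) then ln T ~ Normal(μ,σ), so the p-quantile of ln T is μ + z_p·σ.
ln(290) = 5.67 and ln(1200) = 7.09; z_{0.5} = 0, z_{0.9} = 1.282.
σ = (7.09 − 5.67)/(1.282 − (0)) = 1.108.
μ = 5.67 − (0)·1.108 = 5.670.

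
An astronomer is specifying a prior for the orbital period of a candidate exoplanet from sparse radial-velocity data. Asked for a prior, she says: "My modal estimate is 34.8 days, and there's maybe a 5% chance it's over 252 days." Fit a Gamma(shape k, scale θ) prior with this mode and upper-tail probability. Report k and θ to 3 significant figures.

Gamma(k,θ) with k>1 has mode (k−1)θ, so θ = 34.8/(k−1).
Need P(X < 252) = 0.95 with θ tied to k this way. Start at k = 2, θ = 34.8: P(X<252) ≈ 0.994.
Too high — lower k to spread out. Iterating converges to k ≈ 1.55.
Then θ = 34.8/(1.55−1) ≈ 63.

k ≈ 1.55, θ ≈ 63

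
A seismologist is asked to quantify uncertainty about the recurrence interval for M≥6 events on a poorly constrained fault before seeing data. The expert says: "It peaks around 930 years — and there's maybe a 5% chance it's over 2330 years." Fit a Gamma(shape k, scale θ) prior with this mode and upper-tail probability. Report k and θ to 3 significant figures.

k ≈ 4.22, θ ≈ 289

Gamma(k,θ) with k>1 has mode (k−1)θ, so θ = 930/(k−1).
Need P(X < 2330) = 0.95 with θ tied to k this way. Start at k = 2, θ = 930: P(X<2330) ≈ 0.714.
Too low — raise k to concentrate. Iterating converges to k ≈ 4.22.
Then θ = 930/(4.22−1) ≈ 289.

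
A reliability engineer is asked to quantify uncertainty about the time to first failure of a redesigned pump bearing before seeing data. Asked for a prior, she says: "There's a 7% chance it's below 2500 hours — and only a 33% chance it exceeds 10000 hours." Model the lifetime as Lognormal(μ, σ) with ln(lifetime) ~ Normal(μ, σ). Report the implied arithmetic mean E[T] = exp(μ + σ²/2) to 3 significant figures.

E[T] ≈ 9450 hours

If T ~ Lognormal(μ,σ) then ln T ~ Normal(μ,σ), so the p-quantile of ln T is μ + z_p·σ.
ln(2500) = 7.824 and ln(10000) = 9.21; z_{0.07} = -1.476, z_{0.67} = 0.4399.
σ = (9.21 − 7.824)/(0.4399 − (-1.476)) = 0.724.
μ = 7.824 − (-1.476)·0.724 = 8.892.
E[T] = exp(μ + σ²/2) = exp(8.892 + 0.2618) = 9450 hours.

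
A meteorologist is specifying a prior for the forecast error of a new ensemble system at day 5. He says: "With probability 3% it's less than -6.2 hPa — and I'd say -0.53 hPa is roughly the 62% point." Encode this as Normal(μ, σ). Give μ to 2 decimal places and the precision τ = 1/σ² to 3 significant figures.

For Normal(μ,σ), the p-quantile is μ + z_p·σ. Here z_{0.03} = -1.881, z_{0.62} = 0.3055.
So -6.2 = μ − 1.881σ and -0.53 = μ + 0.3055σ.
Subtracting: σ = (-0.53 − -6.2)/(0.3055 − (-1.881)) = 2.59.
Then μ = -6.2 − (-1.881)·2.59 = -1.32.
Precision τ = 1/σ² = 1/2.593² = 0.149.

μ = -1.32, τ = 0.149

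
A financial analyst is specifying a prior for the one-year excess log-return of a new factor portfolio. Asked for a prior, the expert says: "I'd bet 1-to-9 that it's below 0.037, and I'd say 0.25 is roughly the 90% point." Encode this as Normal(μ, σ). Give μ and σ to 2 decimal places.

μ = 0.14, σ = 0.08

For Normal(μ,σ), the p-quantile is μ + z_p·σ. Here z_{0.1} = -1.282, z_{0.9} = 1.282.
So 0.037 = μ − 1.282σ and 0.25 = μ + 1.282σ.
Subtracting: σ = (0.25 − 0.037)/(1.282 − (-1.282)) = 0.08.
Then μ = 0.037 − (-1.282)·0.08 = 0.14.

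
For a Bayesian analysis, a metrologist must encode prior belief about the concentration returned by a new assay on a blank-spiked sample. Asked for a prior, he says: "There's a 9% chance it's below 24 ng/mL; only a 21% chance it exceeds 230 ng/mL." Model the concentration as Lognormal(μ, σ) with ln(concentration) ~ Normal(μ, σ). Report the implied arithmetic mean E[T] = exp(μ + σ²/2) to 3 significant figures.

If T ~ Lognormal(μ,σ) then ln T ~ Normal(μ,σ), so the p-quantile of ln T is μ + z_p·σ.
ln(24) = 3.178 and ln(230) = 5.438; z_{0.09} = -1.341, z_{0.79} = 0.8064.
σ = (5.438 − 3.178)/(0.8064 − (-1.341)) = 1.053.
μ = 3.178 − (-1.341)·1.053 = 4.589.
E[T] = exp(μ + σ²/2) = exp(4.589 + 0.5539) = 171 ng/mL.

E[T] ≈ 171 ng/mL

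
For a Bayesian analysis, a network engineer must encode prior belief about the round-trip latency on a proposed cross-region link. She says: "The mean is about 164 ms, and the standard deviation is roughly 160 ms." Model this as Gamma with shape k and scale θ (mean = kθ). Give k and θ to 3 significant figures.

For Gamma(k, scale θ): mean = kθ, variance = kθ², so CV = 1/√k.
CV = SD/mean = 160/164 = 0.9756, hence k = 1/CV² = 1.05.
Then θ = mean/k = 164/1.05 = 156.

k ≈ 1.05, θ ≈ 156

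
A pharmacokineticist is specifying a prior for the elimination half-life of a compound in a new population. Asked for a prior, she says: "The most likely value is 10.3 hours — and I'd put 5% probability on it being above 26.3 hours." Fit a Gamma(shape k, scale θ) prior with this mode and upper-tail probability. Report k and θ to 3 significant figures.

Gamma(k,θ) with k>1 has mode (k−1)θ, so θ = 10.3/(k−1).
Need P(X < 26.3) = 0.95 with θ tied to k this way. Start at k = 2, θ = 10.3: P(X<26.3) ≈ 0.723.
Too low — raise k to concentrate. Iterating converges to k ≈ 4.08.
Then θ = 10.3/(4.08−1) ≈ 3.34.

k ≈ 4.08, θ ≈ 3.34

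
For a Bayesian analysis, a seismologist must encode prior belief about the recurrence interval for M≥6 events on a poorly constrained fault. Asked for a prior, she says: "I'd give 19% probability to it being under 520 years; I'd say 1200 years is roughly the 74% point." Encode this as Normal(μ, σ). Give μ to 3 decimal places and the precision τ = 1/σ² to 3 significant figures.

μ = 912.423, τ = 5e-06

For Normal(μ,σ), the p-quantile is μ + z_p·σ. Here z_{0.19} = -0.8779, z_{0.74} = 0.6433.
So 520 = μ − 0.8779σ and 1200 = μ + 0.6433σ.
Subtracting: σ = (1200 − 520)/(0.6433 − (-0.8779)) = 447.003.
Then μ = 520 − (-0.8779)·447.003 = 912.423.
Precision τ = 1/σ² = 1/447² = 5e-06.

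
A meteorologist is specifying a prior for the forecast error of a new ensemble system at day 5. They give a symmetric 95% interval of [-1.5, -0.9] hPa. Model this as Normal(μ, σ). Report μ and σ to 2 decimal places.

μ = -1.20, σ = 0.15

A symmetric 95% interval runs μ ± z·σ with z = 1.96.
Half-width = 0.3, so σ = 0.3/1.96 = 0.15.
μ is the interval midpoint, -1.20.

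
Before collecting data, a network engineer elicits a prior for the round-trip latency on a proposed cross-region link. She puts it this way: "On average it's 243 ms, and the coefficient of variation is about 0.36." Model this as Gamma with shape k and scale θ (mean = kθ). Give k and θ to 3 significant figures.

k ≈ 7.72, θ ≈ 31.5

For Gamma(k, scale θ): mean = kθ, variance = kθ², so CV = 1/√k.
CV = 0.36, hence k = 1/CV² = 7.72.
Then θ = mean/k = 243/7.72 = 31.5.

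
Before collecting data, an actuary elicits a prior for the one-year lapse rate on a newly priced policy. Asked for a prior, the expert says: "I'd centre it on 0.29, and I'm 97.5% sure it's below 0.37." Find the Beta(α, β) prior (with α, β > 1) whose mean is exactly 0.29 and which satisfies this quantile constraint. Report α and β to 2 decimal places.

With mean 0.29 fixed, write α = 0.29s, β = 0.71s where s = α+β.
Need P(θ < 0.37) = 0.975 under Beta(0.29s, 0.71s). Normal approximation: (q−m)/√(m(1−m)/s) ≈ z_{0.975} = 1.96, so s ≈ 0.29·0.71·(1.96)²/(0.37−0.29)² = 123.6.
At s = 123.6: P(θ<0.37) ≈ 0.971. Adjusting to match 0.975 gives s ≈ 131.88.
So α = 0.29·131.88 ≈ 38.24, β = 0.71·131.88 ≈ 93.63.

α ≈ 38.24, β ≈ 93.63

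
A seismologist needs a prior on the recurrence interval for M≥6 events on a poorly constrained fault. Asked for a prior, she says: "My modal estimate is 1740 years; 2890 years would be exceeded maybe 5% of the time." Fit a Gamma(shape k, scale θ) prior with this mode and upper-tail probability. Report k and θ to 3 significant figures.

Gamma(k,θ) with k>1 has mode (k−1)θ, so θ = 1740/(k−1).
Need P(X < 2890) = 0.95 with θ tied to k this way. Start at k = 2, θ = 1740: P(X<2890) ≈ 0.495.
Too low — raise k to concentrate. Iterating converges to k ≈ 11.9.
Then θ = 1740/(11.9−1) ≈ 160.

k ≈ 11.9, θ ≈ 160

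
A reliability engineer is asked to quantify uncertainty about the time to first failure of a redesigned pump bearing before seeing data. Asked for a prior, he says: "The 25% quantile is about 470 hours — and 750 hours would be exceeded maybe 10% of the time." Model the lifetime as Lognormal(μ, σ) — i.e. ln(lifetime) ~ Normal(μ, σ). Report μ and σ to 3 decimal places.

If T ~ Lognormal(μ,σ) then ln T ~ Normal(μ,σ), so the p-quantile of ln T is μ + z_p·σ.
ln(470) = 6.153 and ln(750) = 6.62; z_{0.25} = -0.6745, z_{0.9} = 1.282.
σ = (6.62 − 6.153)/(1.282 − (-0.6745)) = 0.239.
μ = 6.153 − (-0.6745)·0.239 = 6.314.

μ ≈ 6.314, σ ≈ 0.239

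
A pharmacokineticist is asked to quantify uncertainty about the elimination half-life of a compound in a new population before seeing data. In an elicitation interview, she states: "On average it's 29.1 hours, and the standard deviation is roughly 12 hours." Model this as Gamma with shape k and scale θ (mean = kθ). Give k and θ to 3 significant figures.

For Gamma(k, scale θ): mean = kθ, variance = kθ², so CV = 1/√k.
CV = SD/mean = 12/29.1 = 0.4124, hence k = 1/CV² = 5.88.
Then θ = mean/k = 29.1/5.88 = 4.95.

k ≈ 5.88, θ ≈ 4.95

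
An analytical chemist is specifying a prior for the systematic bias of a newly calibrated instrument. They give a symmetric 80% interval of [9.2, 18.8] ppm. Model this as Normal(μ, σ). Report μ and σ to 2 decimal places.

A symmetric 80% interval runs μ ± z·σ with z = 1.282.
Half-width = 4.8, so σ = 4.8/1.282 = 3.75.
μ is the interval midpoint, 14.00.

μ = 14.00, σ = 3.75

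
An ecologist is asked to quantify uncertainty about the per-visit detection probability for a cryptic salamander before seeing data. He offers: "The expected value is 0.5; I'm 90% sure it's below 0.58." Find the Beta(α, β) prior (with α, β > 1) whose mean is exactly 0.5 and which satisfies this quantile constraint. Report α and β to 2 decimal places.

α ≈ 31.91, β ≈ 31.91

With mean 0.5 fixed, write α = 0.5s, β = 0.5s where s = α+β.
Need P(θ < 0.58) = 0.9 under Beta(0.5s, 0.5s). Normal approximation: (q−m)/√(m(1−m)/s) ≈ z_{0.9} = 1.28, so s ≈ 0.5·0.5·(1.28)²/(0.58−0.5)² = 64.2.
At s = 64.2: P(θ<0.58) ≈ 0.901. Adjusting to match 0.9 gives s ≈ 63.83.
So α = 0.5·63.83 ≈ 31.91, β = 0.5·63.83 ≈ 31.91.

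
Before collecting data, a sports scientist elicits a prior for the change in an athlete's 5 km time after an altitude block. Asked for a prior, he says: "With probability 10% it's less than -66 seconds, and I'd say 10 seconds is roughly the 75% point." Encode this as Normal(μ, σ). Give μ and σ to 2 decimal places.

μ = -16.21, σ = 38.85

For Normal(μ,σ), the p-quantile is μ + z_p·σ. Here z_{0.1} = -1.282, z_{0.75} = 0.6745.
So -66 = μ − 1.282σ and 10 = μ + 0.6745σ.
Subtracting: σ = (10 − -66)/(0.6745 − (-1.282)) = 38.85.
Then μ = -66 − (-1.282)·38.85 = -16.21.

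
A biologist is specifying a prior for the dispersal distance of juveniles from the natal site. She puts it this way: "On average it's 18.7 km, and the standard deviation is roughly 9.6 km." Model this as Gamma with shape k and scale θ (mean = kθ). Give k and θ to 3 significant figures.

For Gamma(k, scale θ): mean = kθ, variance = kθ², so CV = 1/√k.
CV = SD/mean = 9.6/18.7 = 0.5134, hence k = 1/CV² = 3.79.
Then θ = mean/k = 18.7/3.79 = 4.93.

k ≈ 3.79, θ ≈ 4.93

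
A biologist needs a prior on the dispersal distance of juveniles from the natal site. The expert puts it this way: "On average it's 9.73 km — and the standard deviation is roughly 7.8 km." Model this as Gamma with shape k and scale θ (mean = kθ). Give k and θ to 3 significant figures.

k ≈ 1.56, θ ≈ 6.25

For Gamma(k, scale θ): mean = kθ, variance = kθ², so CV = 1/√k.
CV = SD/mean = 7.8/9.73 = 0.8016, hence k = 1/CV² = 1.56.
Then θ = mean/k = 9.73/1.56 = 6.25.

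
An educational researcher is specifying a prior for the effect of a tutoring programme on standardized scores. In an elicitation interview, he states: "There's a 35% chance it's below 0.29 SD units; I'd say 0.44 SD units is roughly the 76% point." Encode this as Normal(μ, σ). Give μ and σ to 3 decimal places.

The p-quantile of Normal(μ,σ) is μ + z_p·σ, with z_{0.35} = -0.3853 and z_{0.76} = 0.7063.
Eliminate σ: μ = (z₂·x₁ − z₁·x₂)/(z₂ − z₁) = (0.7063·0.29 − (-0.3853)·0.44)/1.092 = 0.343.
Then σ = (x₂ − x₁)/(z₂ − z₁) = (0.44 − 0.29)/1.092 = 0.137.

μ = 0.343, σ = 0.137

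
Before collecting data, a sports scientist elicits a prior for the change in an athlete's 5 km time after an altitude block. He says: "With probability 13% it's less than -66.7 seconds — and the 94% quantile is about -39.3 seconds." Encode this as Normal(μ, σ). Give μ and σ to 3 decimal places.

For Normal(μ,σ), the p-quantile is μ + z_p·σ. Here z_{0.13} = -1.126, z_{0.94} = 1.555.
So -66.7 = μ − 1.126σ and -39.3 = μ + 1.555σ.
Subtracting: σ = (-39.3 − -66.7)/(1.555 − (-1.126)) = 10.219.
Then μ = -66.7 − (-1.126)·10.219 = -55.189.

μ = -55.189, σ = 10.219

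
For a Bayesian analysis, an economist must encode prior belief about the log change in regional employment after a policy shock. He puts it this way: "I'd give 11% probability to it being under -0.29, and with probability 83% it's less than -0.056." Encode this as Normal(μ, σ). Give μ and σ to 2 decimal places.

The p-quantile of Normal(μ,σ) is μ + z_p·σ, with z_{0.11} = -1.227 and z_{0.83} = 0.9542.
Eliminate σ: μ = (z₂·x₁ − z₁·x₂)/(z₂ − z₁) = (0.9542·-0.29 − (-1.227)·-0.056)/2.181 = -0.16.
Then σ = (x₂ − x₁)/(z₂ − z₁) = (-0.056 − -0.29)/2.181 = 0.11.

μ = -0.16, σ = 0.11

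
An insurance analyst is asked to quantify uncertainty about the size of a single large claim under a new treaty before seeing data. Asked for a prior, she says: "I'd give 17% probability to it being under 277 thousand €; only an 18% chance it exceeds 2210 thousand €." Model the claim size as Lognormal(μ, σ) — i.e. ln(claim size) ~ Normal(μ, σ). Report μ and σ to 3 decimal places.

If T ~ Lognormal(μ,σ) then ln T ~ Normal(μ,σ), so the p-quantile of ln T is μ + z_p·σ.
ln(277) = 5.624 and ln(2210) = 7.701; z_{0.17} = -0.9542, z_{0.82} = 0.9154.
σ = (7.701 − 5.624)/(0.9154 − (-0.9542)) = 1.111.
μ = 5.624 − (-0.9542)·1.111 = 6.684.

μ ≈ 6.684, σ ≈ 1.111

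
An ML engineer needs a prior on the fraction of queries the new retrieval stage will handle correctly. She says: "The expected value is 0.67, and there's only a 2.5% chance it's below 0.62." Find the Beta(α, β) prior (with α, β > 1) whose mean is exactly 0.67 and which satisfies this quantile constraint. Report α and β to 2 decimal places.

With mean 0.67 fixed, write α = 0.67s, β = 0.33s where s = α+β.
Need P(θ < 0.62) = 0.025 under Beta(0.67s, 0.33s). Normal approximation: (q−m)/√(m(1−m)/s) ≈ z_{0.025} = -1.96, so s ≈ 0.67·0.33·(-1.96)²/(0.62−0.67)² = 339.7.
At s = 339.7: P(θ<0.62) ≈ 0.027. Adjusting to match 0.025 gives s ≈ 351.04.
So α = 0.67·351.04 ≈ 235.20, β = 0.33·351.04 ≈ 115.84.

α ≈ 235.20, β ≈ 115.84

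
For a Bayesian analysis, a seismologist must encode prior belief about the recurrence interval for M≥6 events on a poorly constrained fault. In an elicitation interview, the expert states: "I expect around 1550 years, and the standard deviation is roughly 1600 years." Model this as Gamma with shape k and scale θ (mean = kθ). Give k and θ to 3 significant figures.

For Gamma(k, scale θ): mean = kθ, variance = kθ², so CV = 1/√k.
CV = SD/mean = 1600/1550 = 1.032, hence k = 1/CV² = 0.938.
Then θ = mean/k = 1550/0.938 = 1650.

k ≈ 0.938, θ ≈ 1650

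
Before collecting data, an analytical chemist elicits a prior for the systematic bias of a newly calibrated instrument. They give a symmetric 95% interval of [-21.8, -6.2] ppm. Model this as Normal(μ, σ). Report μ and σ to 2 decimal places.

A symmetric 95% interval runs μ ± z·σ with z = 1.96.
Half-width = 7.8, so σ = 7.8/1.96 = 3.98.
μ is the interval midpoint, -14.00.

μ = -14.00, σ = 3.98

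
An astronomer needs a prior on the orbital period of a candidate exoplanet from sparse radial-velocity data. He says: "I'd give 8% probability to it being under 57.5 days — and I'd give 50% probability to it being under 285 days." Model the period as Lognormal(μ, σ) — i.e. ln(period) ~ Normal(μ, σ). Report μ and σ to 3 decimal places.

If T ~ Lognormal(μ,σ) then ln T ~ Normal(μ,σ), so the p-quantile of ln T is μ + z_p·σ.
ln(57.5) = 4.052 and ln(285) = 5.652; z_{0.08} = -1.405, z_{0.5} = 0.
σ = (5.652 − 4.052)/(0 − (-1.405)) = 1.139.
μ = 4.052 − (-1.405)·1.139 = 5.652.

μ ≈ 5.652, σ ≈ 1.139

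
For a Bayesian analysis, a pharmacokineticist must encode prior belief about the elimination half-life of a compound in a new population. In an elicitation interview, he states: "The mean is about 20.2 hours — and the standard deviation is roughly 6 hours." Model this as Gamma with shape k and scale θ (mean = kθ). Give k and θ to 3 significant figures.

k ≈ 11.3, θ ≈ 1.78

For Gamma(k, scale θ): mean = kθ, variance = kθ², so CV = 1/√k.
CV = SD/mean = 6/20.2 = 0.297, hence k = 1/CV² = 11.3.
Then θ = mean/k = 20.2/11.3 = 1.78.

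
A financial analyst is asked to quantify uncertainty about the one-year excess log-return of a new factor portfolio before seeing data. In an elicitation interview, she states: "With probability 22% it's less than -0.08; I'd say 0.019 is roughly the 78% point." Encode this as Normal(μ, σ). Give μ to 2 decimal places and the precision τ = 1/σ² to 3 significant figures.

For Normal(μ,σ), the p-quantile is μ + z_p·σ. Here z_{0.22} = -0.7722, z_{0.78} = 0.7722.
So -0.08 = μ − 0.7722σ and 0.019 = μ + 0.7722σ.
Subtracting: σ = (0.019 − -0.08)/(0.7722 − (-0.7722)) = 0.06.
Then μ = -0.08 − (-0.7722)·0.06 = -0.03.
Precision τ = 1/σ² = 1/0.0641² = 243.

μ = -0.03, τ = 243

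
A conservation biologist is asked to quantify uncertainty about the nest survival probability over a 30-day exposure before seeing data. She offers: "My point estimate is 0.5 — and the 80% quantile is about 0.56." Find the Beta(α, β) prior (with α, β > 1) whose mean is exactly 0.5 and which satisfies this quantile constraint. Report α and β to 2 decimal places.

α ≈ 24.67, β ≈ 24.67

With mean 0.5 fixed, write α = 0.5s, β = 0.5s where s = α+β.
Need P(θ < 0.56) = 0.8 under Beta(0.5s, 0.5s). Normal approximation: (q−m)/√(m(1−m)/s) ≈ z_{0.8} = 0.842, so s ≈ 0.5·0.5·(0.842)²/(0.56−0.5)² = 49.2.
At s = 49.2: P(θ<0.56) ≈ 0.800. Adjusting to match 0.8 gives s ≈ 49.33.
So α = 0.5·49.33 ≈ 24.67, β = 0.5·49.33 ≈ 24.67.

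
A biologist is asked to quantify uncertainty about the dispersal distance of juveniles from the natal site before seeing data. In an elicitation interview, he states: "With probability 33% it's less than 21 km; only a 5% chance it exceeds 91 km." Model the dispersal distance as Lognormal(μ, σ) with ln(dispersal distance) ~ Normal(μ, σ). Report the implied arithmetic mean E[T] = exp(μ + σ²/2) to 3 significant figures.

E[T] ≈ 36.6 km

If T ~ Lognormal(μ,σ) then ln T ~ Normal(μ,σ), so the p-quantile of ln T is μ + z_p·σ.
ln(21) = 3.045 and ln(91) = 4.511; z_{0.33} = -0.4399, z_{0.95} = 1.645.
σ = (4.511 − 3.045)/(1.645 − (-0.4399)) = 0.703.
μ = 3.045 − (-0.4399)·0.703 = 3.354.
E[T] = exp(μ + σ²/2) = exp(3.354 + 0.2474) = 36.6 km.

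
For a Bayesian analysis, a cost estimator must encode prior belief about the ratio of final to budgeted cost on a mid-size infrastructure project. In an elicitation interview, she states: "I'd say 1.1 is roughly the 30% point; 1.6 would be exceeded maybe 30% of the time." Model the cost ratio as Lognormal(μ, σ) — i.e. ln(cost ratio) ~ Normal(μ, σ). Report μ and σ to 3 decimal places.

If T ~ Lognormal(μ,σ) then ln T ~ Normal(μ,σ), so the p-quantile of ln T is μ + z_p·σ.
ln(1.1) = 0.09531 and ln(1.6) = 0.47; z_{0.3} = -0.5244, z_{0.7} = 0.5244.
σ = (0.47 − 0.09531)/(0.5244 − (-0.5244)) = 0.357.
μ = 0.09531 − (-0.5244)·0.357 = 0.283.

μ ≈ 0.283, σ ≈ 0.357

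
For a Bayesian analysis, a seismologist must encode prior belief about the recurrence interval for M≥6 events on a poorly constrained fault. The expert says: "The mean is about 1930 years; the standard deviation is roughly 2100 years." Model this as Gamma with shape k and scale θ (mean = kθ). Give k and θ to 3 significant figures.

k ≈ 0.845, θ ≈ 2280

For Gamma(k, scale θ): mean = kθ, variance = kθ², so CV = 1/√k.
CV = SD/mean = 2100/1930 = 1.088, hence k = 1/CV² = 0.845.
Then θ = mean/k = 1930/0.845 = 2280.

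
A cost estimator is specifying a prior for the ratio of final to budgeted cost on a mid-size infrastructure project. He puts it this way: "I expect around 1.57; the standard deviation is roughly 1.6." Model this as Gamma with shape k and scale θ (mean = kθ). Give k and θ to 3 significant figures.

For Gamma(k, scale θ): mean = kθ, variance = kθ², so CV = 1/√k.
CV = SD/mean = 1.6/1.57 = 1.019, hence k = 1/CV² = 0.963.
Then θ = mean/k = 1.57/0.963 = 1.63.

k ≈ 0.963, θ ≈ 1.63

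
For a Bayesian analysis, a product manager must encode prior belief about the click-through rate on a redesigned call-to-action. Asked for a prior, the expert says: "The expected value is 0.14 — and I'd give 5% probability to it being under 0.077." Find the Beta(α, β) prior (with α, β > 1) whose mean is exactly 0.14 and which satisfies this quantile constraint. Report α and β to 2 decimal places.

With mean 0.14 fixed, write α = 0.14s, β = 0.86s where s = α+β.
Need P(θ < 0.077) = 0.05 under Beta(0.14s, 0.86s). Normal approximation: (q−m)/√(m(1−m)/s) ≈ z_{0.05} = -1.64, so s ≈ 0.14·0.86·(-1.64)²/(0.077−0.14)² = 82.1.
At s = 82.1: P(θ<0.077) ≈ 0.032. Adjusting to match 0.05 gives s ≈ 66.08.
So α = 0.14·66.08 ≈ 9.25, β = 0.86·66.08 ≈ 56.83.

α ≈ 9.25, β ≈ 56.83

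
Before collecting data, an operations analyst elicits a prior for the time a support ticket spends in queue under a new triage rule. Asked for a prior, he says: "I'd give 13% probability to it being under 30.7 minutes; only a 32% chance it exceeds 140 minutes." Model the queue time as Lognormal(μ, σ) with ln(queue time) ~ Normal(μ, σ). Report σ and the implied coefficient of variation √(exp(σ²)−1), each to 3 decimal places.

σ ≈ 0.952, CV ≈ 1.214

If T ~ Lognormal(μ,σ) then ln T ~ Normal(μ,σ), so the p-quantile of ln T is μ + z_p·σ.
ln(30.7) = 3.424 and ln(140) = 4.942; z_{0.13} = -1.126, z_{0.68} = 0.4677.
σ = (4.942 − 3.424)/(0.4677 − (-1.126)) = 0.952.
μ = 3.424 − (-1.126)·0.952 = 4.496.
CV = √(exp(σ²)−1) = √(exp(0.9061)−1) = 1.214.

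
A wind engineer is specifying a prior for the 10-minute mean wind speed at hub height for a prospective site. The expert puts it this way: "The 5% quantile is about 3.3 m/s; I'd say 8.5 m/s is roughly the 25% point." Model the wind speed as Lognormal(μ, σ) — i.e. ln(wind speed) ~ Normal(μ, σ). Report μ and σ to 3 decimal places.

μ ≈ 2.798, σ ≈ 0.975

If T ~ Lognormal(μ,σ) then ln T ~ Normal(μ,σ), so the p-quantile of ln T is μ + z_p·σ.
ln(3.3) = 1.194 and ln(8.5) = 2.14; z_{0.05} = -1.645, z_{0.25} = -0.6745.
σ = (2.14 − 1.194)/(-0.6745 − (-1.645)) = 0.975.
μ = 1.194 − (-1.645)·0.975 = 2.798.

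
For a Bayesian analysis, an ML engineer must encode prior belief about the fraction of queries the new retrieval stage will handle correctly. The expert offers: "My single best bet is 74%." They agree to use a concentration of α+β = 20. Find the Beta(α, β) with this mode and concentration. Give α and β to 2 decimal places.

α = 14.32, β = 5.68

For α,β > 1 the Beta mode is (α−1)/(α+β−2). With α+β = 20, the mode is (α−1)/18.
Set (α−1)/18 = 0.74 → α = 1 + 0.74·18 = 14.32.
β = 20 − α = 5.68.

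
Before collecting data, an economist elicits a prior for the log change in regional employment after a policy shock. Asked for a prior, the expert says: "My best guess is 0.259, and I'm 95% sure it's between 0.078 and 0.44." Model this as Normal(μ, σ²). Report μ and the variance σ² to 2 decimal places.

A symmetric 95% interval runs μ ± z·σ with z = 1.96.
Half-width = 0.181, so σ = 0.181/1.96 = 0.092 and σ² = 0.01.
μ is the stated best guess, 0.26.

μ = 0.26, σ² = 0.01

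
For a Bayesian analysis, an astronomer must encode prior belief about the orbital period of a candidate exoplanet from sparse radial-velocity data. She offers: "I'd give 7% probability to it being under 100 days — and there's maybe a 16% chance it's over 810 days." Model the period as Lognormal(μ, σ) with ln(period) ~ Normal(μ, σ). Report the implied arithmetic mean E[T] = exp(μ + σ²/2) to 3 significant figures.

If T ~ Lognormal(μ,σ) then ln T ~ Normal(μ,σ), so the p-quantile of ln T is μ + z_p·σ.
ln(100) = 4.605 and ln(810) = 6.697; z_{0.07} = -1.476, z_{0.84} = 0.9945.
σ = (6.697 − 4.605)/(0.9945 − (-1.476)) = 0.847.
μ = 4.605 − (-1.476)·0.847 = 5.855.
E[T] = exp(μ + σ²/2) = exp(5.855 + 0.3586) = 499 days.

E[T] ≈ 499 days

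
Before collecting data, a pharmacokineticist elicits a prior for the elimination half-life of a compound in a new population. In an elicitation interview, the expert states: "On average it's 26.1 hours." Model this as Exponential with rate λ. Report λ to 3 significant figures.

λ ≈ 0.0383

Exponential mean = 1/λ, so λ = 1/26.1 = 0.0383.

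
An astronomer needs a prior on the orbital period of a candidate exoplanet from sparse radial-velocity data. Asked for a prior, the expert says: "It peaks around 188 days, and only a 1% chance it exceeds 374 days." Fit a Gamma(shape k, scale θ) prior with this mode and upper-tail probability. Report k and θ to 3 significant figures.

Gamma(k,θ) with k>1 has mode (k−1)θ, so θ = 188/(k−1).
Need P(X < 374) = 0.99 with θ tied to k this way. Start at k = 2, θ = 188: P(X<374) ≈ 0.591.
Too low — raise k to concentrate. Iterating converges to k ≈ 11.4.
Then θ = 188/(11.4−1) ≈ 18.1.

k ≈ 11.4, θ ≈ 18.1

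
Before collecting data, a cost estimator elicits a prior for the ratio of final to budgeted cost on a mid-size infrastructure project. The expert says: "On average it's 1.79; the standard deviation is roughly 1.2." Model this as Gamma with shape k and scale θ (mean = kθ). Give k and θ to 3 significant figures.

k ≈ 2.23, θ ≈ 0.804

For Gamma(k, scale θ): mean = kθ, variance = kθ², so CV = 1/√k.
CV = SD/mean = 1.2/1.79 = 0.6704, hence k = 1/CV² = 2.23.
Then θ = mean/k = 1.79/2.23 = 0.804.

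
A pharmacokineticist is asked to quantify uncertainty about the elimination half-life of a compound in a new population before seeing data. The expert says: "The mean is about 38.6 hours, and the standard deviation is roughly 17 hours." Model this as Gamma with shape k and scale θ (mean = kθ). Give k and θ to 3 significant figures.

k ≈ 5.16, θ ≈ 7.49

For Gamma(k, scale θ): mean = kθ, variance = kθ², so CV = 1/√k.
CV = SD/mean = 17/38.6 = 0.4404, hence k = 1/CV² = 5.16.
Then θ = mean/k = 38.6/5.16 = 7.49.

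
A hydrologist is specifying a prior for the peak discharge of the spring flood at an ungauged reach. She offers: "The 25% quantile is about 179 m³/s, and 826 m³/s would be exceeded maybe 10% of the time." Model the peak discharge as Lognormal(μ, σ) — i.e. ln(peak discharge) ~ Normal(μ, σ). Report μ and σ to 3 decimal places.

If T ~ Lognormal(μ,σ) then ln T ~ Normal(μ,σ), so the p-quantile of ln T is μ + z_p·σ.
ln(179) = 5.187 and ln(826) = 6.717; z_{0.25} = -0.6745, z_{0.9} = 1.282.
σ = (6.717 − 5.187)/(1.282 − (-0.6745)) = 0.782.
μ = 5.187 − (-0.6745)·0.782 = 5.715.

μ ≈ 5.715, σ ≈ 0.782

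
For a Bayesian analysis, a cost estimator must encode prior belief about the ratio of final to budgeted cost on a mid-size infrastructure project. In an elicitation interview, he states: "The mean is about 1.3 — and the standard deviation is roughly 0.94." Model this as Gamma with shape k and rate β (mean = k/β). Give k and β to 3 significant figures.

For Gamma(k, rate β): mean = k/β, variance = k/β², so CV = 1/√k.
CV = SD/mean = 0.94/1.3 = 0.7231, hence k = 1/CV² = 1.91.
Then β = k/mean = 1.91/1.3 = 1.47.

k ≈ 1.91, β ≈ 1.47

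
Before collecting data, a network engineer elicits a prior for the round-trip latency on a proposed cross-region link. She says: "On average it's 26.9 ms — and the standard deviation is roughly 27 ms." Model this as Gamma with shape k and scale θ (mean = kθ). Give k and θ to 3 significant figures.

For Gamma(k, scale θ): mean = kθ, variance = kθ², so CV = 1/√k.
CV = SD/mean = 27/26.9 = 1.004, hence k = 1/CV² = 0.993.
Then θ = mean/k = 26.9/0.993 = 27.1.

k ≈ 0.993, θ ≈ 27.1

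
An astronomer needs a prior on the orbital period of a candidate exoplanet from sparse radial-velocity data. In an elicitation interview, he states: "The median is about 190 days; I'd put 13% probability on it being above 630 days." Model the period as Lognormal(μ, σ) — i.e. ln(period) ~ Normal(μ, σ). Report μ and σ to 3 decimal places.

μ ≈ 5.247, σ ≈ 1.064

If T ~ Lognormal(μ,σ) then ln T ~ Normal(μ,σ), so the p-quantile of ln T is μ + z_p·σ.
ln(190) = 5.247 and ln(630) = 6.446; z_{0.5} = 0, z_{0.87} = 1.126.
σ = (6.446 − 5.247)/(1.126 − (0)) = 1.064.
μ = 5.247 − (0)·1.064 = 5.247.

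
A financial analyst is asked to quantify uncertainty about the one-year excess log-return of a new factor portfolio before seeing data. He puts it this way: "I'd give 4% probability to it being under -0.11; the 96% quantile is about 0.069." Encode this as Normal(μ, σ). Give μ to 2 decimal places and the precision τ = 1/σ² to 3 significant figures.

For Normal(μ,σ), the p-quantile is μ + z_p·σ. Here z_{0.04} = -1.751, z_{0.96} = 1.751.
So -0.11 = μ − 1.751σ and 0.069 = μ + 1.751σ.
Subtracting: σ = (0.069 − -0.11)/(1.751 − (-1.751)) = 0.05.
Then μ = -0.11 − (-1.751)·0.05 = -0.02.
Precision τ = 1/σ² = 1/0.05112² = 383.

μ = -0.02, τ = 383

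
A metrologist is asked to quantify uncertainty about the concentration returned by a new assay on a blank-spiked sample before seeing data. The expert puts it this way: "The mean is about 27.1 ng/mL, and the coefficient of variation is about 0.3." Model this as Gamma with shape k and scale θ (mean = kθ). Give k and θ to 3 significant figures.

k ≈ 11.1, θ ≈ 2.44

For Gamma(k, scale θ): mean = kθ, variance = kθ², so CV = 1/√k.
CV = 0.3, hence k = 1/CV² = 11.1.
Then θ = mean/k = 27.1/11.1 = 2.44.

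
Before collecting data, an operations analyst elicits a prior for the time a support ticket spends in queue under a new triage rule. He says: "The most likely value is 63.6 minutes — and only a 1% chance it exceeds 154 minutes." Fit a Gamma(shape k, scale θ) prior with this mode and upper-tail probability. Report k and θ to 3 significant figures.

Gamma(k,θ) with k>1 has mode (k−1)θ, so θ = 63.6/(k−1).
Need P(X < 154) = 0.99 with θ tied to k this way. Start at k = 2, θ = 63.6: P(X<154) ≈ 0.696.
Too low — raise k to concentrate. Iterating converges to k ≈ 7.04.
Then θ = 63.6/(7.04−1) ≈ 10.5.

k ≈ 7.04, θ ≈ 10.5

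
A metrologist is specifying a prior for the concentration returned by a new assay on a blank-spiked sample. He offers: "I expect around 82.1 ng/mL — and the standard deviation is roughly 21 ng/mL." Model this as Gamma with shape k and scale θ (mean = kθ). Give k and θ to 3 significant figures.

For Gamma(k, scale θ): mean = kθ, variance = kθ², so CV = 1/√k.
CV = SD/mean = 21/82.1 = 0.2558, hence k = 1/CV² = 15.3.
Then θ = mean/k = 82.1/15.3 = 5.37.

k ≈ 15.3, θ ≈ 5.37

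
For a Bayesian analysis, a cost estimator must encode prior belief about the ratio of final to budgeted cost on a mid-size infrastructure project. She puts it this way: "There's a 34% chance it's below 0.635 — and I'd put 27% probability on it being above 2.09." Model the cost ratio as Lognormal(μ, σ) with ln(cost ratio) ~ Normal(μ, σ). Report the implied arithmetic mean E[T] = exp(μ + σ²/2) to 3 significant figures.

E[T] ≈ 2.01

If T ~ Lognormal(μ,σ) then ln T ~ Normal(μ,σ), so the p-quantile of ln T is μ + z_p·σ.
ln(0.635) = -0.4541 and ln(2.09) = 0.7372; z_{0.34} = -0.4125, z_{0.73} = 0.6128.
σ = (0.7372 − -0.4541)/(0.6128 − (-0.4125)) = 1.162.
μ = -0.4541 − (-0.4125)·1.162 = 0.025.
E[T] = exp(μ + σ²/2) = exp(0.025 + 0.6750) = 2.01.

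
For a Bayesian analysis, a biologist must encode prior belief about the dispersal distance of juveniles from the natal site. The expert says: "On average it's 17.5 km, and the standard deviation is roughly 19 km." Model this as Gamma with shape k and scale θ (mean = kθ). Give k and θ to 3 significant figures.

k ≈ 0.848, θ ≈ 20.6

For Gamma(k, scale θ): mean = kθ, variance = kθ², so CV = 1/√k.
CV = SD/mean = 19/17.5 = 1.086, hence k = 1/CV² = 0.848.
Then θ = mean/k = 17.5/0.848 = 20.6.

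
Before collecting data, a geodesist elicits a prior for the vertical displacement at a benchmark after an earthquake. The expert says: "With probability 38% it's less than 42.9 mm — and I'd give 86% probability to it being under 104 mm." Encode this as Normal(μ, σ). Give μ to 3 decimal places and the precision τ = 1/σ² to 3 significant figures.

μ = 56.369, τ = 0.000514

The p-quantile of Normal(μ,σ) is μ + z_p·σ, with z_{0.38} = -0.3055 and z_{0.86} = 1.08.
Eliminate σ: μ = (z₂·x₁ − z₁·x₂)/(z₂ − z₁) = (1.08·42.9 − (-0.3055)·104)/1.386 = 56.369.
Then σ = (x₂ − x₁)/(z₂ − z₁) = (104 − 42.9)/1.386 = 44.090.
Precision τ = 1/σ² = 1/44.09² = 0.000514.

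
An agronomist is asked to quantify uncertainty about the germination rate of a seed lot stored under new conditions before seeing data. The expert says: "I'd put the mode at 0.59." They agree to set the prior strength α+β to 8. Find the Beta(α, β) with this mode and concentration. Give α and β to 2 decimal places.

For α,β > 1 the Beta mode is (α−1)/(α+β−2). With α+β = 8, the mode is (α−1)/6.
Set (α−1)/6 = 0.59 → α = 1 + 0.59·6 = 4.54.
β = 8 − α = 3.46.

α = 4.54, β = 3.46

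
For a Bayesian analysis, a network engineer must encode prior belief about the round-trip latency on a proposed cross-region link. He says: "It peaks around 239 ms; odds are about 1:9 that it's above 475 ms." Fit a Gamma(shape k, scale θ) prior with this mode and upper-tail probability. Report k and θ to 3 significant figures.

k ≈ 5.06, θ ≈ 58.8

Gamma(k,θ) with k>1 has mode (k−1)θ, so θ = 239/(k−1).
Need P(X < 475) = 0.9 with θ tied to k this way. Start at k = 2, θ = 239: P(X<475) ≈ 0.591.
Too low — raise k to concentrate. Iterating converges to k ≈ 5.06.
Then θ = 239/(5.06−1) ≈ 58.8.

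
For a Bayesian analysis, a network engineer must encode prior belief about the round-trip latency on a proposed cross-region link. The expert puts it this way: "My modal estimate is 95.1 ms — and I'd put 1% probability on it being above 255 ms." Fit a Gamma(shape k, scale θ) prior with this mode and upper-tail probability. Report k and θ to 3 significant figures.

Gamma(k,θ) with k>1 has mode (k−1)θ, so θ = 95.1/(k−1).
Need P(X < 255) = 0.99 with θ tied to k this way. Start at k = 2, θ = 95.1: P(X<255) ≈ 0.748.
Too low — raise k to concentrate. Iterating converges to k ≈ 5.75.
Then θ = 95.1/(5.75−1) ≈ 20.

k ≈ 5.75, θ ≈ 20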